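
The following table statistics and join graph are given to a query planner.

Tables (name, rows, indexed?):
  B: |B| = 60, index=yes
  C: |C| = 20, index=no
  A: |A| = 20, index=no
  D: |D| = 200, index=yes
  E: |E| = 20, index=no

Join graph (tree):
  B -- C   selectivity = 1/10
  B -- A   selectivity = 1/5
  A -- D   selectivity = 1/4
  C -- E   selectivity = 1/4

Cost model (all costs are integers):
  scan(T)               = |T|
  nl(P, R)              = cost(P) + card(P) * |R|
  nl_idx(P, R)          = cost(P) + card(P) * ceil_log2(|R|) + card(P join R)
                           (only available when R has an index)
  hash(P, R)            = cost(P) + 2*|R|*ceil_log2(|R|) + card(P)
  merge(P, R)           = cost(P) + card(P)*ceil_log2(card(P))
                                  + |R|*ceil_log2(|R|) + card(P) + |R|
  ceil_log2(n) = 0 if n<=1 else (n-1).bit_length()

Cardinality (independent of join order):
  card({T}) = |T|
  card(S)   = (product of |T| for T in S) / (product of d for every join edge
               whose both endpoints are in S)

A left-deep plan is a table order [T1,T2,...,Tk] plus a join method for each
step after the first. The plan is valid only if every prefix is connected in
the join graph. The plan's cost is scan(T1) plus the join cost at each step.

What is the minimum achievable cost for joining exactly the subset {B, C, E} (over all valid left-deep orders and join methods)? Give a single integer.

Selinger DP over subsets of {B,C,E}:
  {B}: scan cost=60, card=60
  {C}: scan cost=20, card=20
  {E}: scan cost=20, card=20
  {BC}: card=120; try (B,nl_idx)→260, (C,hash)→320, (B,merge)→560, (C,merge)→600, (B,hash)→760, (B,nl)→1220 …(+1); best=260 via (B,nl_idx)
  {CE}: card=100; try (E,hash)→240, (C,hash)→240, (E,merge)→260, (C,merge)→260, (E,nl)→420, (C,nl)→420; best=240 via (E,hash)
  {BCE}: card=600; try (E,hash)→580, (B,hash)→1060, (E,merge)→1340, (B,nl_idx)→1440, (B,merge)→1460, (E,nl)→2660 …(+1); best=580 via (E,hash)

580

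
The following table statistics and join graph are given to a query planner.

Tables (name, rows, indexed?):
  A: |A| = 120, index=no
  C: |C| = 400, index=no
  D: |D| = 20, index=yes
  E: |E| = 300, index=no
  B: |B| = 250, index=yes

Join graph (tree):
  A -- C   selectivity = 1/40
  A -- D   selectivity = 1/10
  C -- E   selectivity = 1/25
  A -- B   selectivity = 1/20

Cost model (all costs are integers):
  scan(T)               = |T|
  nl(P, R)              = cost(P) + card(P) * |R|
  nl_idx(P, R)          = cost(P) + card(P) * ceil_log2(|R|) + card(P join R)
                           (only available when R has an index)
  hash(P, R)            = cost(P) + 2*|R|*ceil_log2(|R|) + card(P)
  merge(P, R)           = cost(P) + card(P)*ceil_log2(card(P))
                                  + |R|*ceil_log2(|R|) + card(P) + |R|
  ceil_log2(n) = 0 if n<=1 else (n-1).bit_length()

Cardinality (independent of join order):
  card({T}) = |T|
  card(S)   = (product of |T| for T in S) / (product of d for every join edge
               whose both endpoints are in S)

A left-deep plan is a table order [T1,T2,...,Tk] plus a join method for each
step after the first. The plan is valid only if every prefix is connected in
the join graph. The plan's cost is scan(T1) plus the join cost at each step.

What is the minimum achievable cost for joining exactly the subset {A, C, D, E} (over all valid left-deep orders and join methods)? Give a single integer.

11680

Selinger DP over subsets of {A,C,D,E}:
  {A}: scan cost=120, card=120
  {C}: scan cost=400, card=400
  {D}: scan cost=20, card=20
  {E}: scan cost=300, card=300
  {AC}: card=1200; try (A,hash)→2480, (C,merge)→5080, (A,merge)→5360, (C,hash)→7440, (C,nl)→48120, (A,nl)→48400; best=2480 via (A,hash)
  {AD}: card=240; try (D,hash)→440, (D,nl_idx)→960, (A,merge)→1100, (D,merge)→1200, (A,hash)→1720, (A,nl)→2420 …(+1); best=440 via (D,hash)
  {CE}: card=4800; try (E,hash)→6200, (C,merge)→7300, (E,merge)→7400, (C,hash)→7800, (C,nl)→120300, (E,nl)→120400; best=6200 via (E,hash)
  {ACD}: card=2400; try (D,hash)→3880, (C,merge)→6600, (C,hash)→7880, (D,nl_idx)→10880, (D,merge)→17000, (D,nl)→26480 …(+1); best=3880 via (D,hash)
  {ACE}: card=14400; try (E,hash)→9080, (A,hash)→12680, (E,merge)→19880, (A,merge)→74360, (E,nl)→362480, (A,nl)→582200; best=9080 via (E,hash)
  {ACDE}: card=28800; try (E,hash)→11680, (D,hash)→23680, (E,merge)→38080, (D,nl_idx)→109880, (D,merge)→225200, (D,nl)→297080 …(+1); best=11680 via (E,hash)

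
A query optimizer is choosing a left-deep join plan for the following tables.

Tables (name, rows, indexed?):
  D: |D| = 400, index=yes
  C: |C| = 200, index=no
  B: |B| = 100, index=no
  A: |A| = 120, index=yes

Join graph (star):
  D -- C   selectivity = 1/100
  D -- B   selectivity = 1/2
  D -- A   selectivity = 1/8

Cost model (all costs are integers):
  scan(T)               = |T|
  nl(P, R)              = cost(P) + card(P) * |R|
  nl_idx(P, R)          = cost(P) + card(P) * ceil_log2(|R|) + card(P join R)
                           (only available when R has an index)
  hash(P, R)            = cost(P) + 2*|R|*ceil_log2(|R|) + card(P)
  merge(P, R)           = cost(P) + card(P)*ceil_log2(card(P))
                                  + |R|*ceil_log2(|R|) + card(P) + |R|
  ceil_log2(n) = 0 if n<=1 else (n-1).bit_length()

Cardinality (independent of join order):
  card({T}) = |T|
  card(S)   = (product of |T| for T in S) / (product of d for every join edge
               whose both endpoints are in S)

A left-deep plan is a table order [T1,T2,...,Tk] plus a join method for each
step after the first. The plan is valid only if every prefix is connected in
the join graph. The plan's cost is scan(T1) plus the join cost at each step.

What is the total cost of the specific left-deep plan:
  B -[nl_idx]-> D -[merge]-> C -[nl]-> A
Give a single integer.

5142800

step 1: scan B: cost=100, card=100
step 2: join D via nl_idx
    card(P join D) = 100*400/(2) = 20000
    cost = 100 + 100*9 + 20000 = 21000
step 3: join C via merge
    card(P join C) = 20000*200/(100) = 40000
    cost = 21000 + 20000*15 + 200*8 + 20000 + 200 = 342800
step 4: join A via nl
    card(P join A) = 40000*120/(8) = 600000
    cost = 342800 + 40000*120 = 5142800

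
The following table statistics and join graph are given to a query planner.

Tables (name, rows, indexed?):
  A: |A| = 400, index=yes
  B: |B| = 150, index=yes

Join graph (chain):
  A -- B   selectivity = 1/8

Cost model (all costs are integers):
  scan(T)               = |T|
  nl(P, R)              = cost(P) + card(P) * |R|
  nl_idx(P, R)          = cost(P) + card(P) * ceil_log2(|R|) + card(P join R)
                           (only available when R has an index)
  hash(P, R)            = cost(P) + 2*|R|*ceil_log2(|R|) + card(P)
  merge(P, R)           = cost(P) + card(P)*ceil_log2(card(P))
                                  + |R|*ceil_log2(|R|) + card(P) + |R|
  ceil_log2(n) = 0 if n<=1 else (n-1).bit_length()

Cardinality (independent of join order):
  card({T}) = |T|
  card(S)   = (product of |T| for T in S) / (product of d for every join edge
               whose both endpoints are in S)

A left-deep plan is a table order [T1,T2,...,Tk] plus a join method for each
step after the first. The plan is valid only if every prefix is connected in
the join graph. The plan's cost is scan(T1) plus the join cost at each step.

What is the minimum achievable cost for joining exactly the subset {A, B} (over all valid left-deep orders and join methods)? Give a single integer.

3200

Selinger DP over subsets of {A,B}:
  {A}: scan cost=400, card=400
  {B}: scan cost=150, card=150
  {AB}: card=7500; try (B,hash)→3200, (A,merge)→5500, (B,merge)→5750, (A,hash)→7500, (A,nl_idx)→9000, (B,nl_idx)→11100 …(+2); best=3200 via (B,hash)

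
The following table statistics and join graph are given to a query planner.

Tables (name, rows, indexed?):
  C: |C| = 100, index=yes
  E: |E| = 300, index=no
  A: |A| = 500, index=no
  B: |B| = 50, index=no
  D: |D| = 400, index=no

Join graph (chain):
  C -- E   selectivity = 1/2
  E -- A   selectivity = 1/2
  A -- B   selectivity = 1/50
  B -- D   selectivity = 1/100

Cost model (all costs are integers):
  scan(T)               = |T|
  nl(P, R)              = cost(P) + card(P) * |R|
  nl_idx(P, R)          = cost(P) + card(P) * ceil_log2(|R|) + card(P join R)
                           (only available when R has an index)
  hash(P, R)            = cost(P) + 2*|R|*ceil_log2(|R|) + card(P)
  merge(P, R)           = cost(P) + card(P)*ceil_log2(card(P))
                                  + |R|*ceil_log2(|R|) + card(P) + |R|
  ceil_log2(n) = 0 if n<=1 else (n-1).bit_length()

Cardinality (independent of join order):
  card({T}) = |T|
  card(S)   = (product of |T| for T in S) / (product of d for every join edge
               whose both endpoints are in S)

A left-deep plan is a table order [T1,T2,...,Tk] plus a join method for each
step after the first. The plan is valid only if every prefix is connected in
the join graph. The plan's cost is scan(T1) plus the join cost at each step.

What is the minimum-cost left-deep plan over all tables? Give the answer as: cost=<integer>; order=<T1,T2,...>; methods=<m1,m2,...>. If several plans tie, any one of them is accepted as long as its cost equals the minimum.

cost=317000; order=D,B,A,E,C; methods=hash,merge,hash,hash

Selinger DP (subsets sized 1..n):
  {C}: scan cost=100, card=100
  {E}: scan cost=300, card=300
  {A}: scan cost=500, card=500
  {B}: scan cost=50, card=50
  {D}: scan cost=400, card=400
  {CE}: card=15000; try (C,hash)→2000, (E,merge)→3900, (C,merge)→4100, (E,hash)→5600, (C,nl_idx)→17400, (E,nl)→30100 …(+1); best=2000 via (C,hash)
  {AE}: card=75000; try (E,hash)→6400, (A,merge)→8300, (E,merge)→8500, (A,hash)→9600, (A,nl)→150300, (E,nl)→150500; best=6400 via (E,hash)
  {AB}: card=500; try (B,hash)→1600, (A,merge)→5400, (B,merge)→5850, (A,hash)→9100, (A,nl)→25050, (B,nl)→25500; best=1600 via (B,hash)
  {BD}: card=200; try (B,hash)→1400, (D,merge)→4400, (B,merge)→4750, (D,hash)→7300, (D,nl)→20050, (B,nl)→20400; best=1400 via (B,hash)
  {ACE}: card=3750000; try (A,hash)→26000, (C,hash)→82800, (A,merge)→232000, (C,merge)→1357200, (C,nl_idx)→4281400, (A,nl)→7502000 …(+1); best=26000 via (A,hash)
  {ABE}: card=75000; try (E,hash)→7500, (E,merge)→9600, (B,hash)→82000, (E,nl)→151600, (B,merge)→1356750, (B,nl)→3756400; best=7500 via (E,hash)
  {ABD}: card=2000; try (A,merge)→8200, (D,hash)→9300, (D,merge)→10600, (A,hash)→10600, (A,nl)→101400, (D,nl)→201600; best=8200 via (A,merge)
  {ABCE}: card=3750000; try (C,hash)→83900, (C,merge)→1358300, (B,hash)→3776600, (C,nl_idx)→4282500, (C,nl)→7507500, (B,merge)→86276350 …(+1); best=83900 via (C,hash)
  {ABDE}: card=300000; try (E,hash)→15600, (E,merge)→35200, (D,hash)→89700, (E,nl)→608200, (D,merge)→1361500, (D,nl)→30007500; best=15600 via (E,hash)
  {ABCDE}: card=15000000; try (C,hash)→317000, (D,hash)→3841100, (C,merge)→6016400, (C,nl_idx)→17115600, (C,nl)→30015600, (D,merge)→86337900 …(+1); best=317000 via (C,hash)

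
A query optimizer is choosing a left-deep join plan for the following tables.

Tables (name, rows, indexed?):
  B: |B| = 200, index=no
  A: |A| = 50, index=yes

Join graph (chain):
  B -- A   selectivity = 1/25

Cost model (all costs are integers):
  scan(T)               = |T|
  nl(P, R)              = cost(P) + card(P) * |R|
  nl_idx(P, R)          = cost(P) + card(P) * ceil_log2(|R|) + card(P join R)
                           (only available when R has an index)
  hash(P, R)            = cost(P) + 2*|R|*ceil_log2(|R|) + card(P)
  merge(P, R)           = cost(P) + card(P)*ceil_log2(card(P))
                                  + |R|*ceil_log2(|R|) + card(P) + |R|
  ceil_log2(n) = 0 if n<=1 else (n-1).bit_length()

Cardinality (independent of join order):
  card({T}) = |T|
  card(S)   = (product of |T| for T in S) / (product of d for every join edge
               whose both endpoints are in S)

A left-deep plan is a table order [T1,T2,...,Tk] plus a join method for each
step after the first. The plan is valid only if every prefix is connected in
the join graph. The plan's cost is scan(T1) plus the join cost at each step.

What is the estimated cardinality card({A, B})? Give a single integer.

Tables in S: A(50), B(200)
Edges inside S: B-A(d=25)
numerator = 50 * 200 = 10000
denominator = 25 = 25
card(S) = 10000 / 25 = 400

400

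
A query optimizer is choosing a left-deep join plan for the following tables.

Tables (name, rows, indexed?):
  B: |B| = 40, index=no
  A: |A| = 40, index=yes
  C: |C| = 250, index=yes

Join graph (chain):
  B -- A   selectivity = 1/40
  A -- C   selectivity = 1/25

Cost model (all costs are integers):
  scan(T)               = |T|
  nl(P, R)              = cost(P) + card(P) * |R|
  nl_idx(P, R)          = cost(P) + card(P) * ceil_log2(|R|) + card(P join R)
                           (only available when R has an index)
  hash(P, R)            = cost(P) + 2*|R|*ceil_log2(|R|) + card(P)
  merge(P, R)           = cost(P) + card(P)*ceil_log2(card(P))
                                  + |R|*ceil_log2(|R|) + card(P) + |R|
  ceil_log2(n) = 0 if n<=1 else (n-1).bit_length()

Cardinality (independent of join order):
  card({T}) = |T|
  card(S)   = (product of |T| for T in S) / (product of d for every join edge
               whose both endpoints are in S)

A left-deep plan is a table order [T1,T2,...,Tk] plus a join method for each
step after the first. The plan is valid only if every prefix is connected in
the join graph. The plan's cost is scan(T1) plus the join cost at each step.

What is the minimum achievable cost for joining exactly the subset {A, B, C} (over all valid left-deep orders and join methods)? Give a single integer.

1040

Selinger DP over subsets of {A,B,C}:
  {B}: scan cost=40, card=40
  {A}: scan cost=40, card=40
  {C}: scan cost=250, card=250
  {AB}: card=40; try (A,nl_idx)→320, (B,hash)→560, (A,hash)→560, (B,merge)→600, (A,merge)→600, (B,nl)→1640 …(+1); best=320 via (A,nl_idx)
  {AC}: card=400; try (C,nl_idx)→760, (A,hash)→980, (A,nl_idx)→2150, (C,merge)→2570, (A,merge)→2780, (C,hash)→4080 …(+2); best=760 via (C,nl_idx)
  {ABC}: card=400; try (C,nl_idx)→1040, (B,hash)→1640, (C,merge)→2850, (C,hash)→4360, (B,merge)→5040, (C,nl)→10320 …(+1); best=1040 via (C,nl_idx)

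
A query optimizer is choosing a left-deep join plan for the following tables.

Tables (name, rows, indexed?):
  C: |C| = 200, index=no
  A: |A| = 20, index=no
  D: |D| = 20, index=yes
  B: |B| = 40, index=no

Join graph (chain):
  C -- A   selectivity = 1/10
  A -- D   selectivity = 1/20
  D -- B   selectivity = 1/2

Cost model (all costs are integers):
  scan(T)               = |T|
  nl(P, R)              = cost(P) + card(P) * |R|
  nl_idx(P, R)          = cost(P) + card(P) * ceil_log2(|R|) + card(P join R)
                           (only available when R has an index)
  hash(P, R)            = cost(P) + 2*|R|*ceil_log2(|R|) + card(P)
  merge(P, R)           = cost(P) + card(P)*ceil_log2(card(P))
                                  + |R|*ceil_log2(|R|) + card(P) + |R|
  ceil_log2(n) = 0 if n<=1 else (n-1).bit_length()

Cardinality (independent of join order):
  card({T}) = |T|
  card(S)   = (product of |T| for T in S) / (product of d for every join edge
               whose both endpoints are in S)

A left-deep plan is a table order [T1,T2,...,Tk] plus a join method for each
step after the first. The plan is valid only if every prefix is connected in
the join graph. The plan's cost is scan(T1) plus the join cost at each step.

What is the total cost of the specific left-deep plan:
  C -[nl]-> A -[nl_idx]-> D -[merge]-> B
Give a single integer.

10880

step 1: scan C: cost=200, card=200
step 2: join A via nl
    card(P join A) = 200*20/(10) = 400
    cost = 200 + 200*20 = 4200
step 3: join D via nl_idx
    card(P join D) = 400*20/(20) = 400
    cost = 4200 + 400*5 + 400 = 6600
step 4: join B via merge
    card(P join B) = 400*40/(2) = 8000
    cost = 6600 + 400*9 + 40*6 + 400 + 40 = 10880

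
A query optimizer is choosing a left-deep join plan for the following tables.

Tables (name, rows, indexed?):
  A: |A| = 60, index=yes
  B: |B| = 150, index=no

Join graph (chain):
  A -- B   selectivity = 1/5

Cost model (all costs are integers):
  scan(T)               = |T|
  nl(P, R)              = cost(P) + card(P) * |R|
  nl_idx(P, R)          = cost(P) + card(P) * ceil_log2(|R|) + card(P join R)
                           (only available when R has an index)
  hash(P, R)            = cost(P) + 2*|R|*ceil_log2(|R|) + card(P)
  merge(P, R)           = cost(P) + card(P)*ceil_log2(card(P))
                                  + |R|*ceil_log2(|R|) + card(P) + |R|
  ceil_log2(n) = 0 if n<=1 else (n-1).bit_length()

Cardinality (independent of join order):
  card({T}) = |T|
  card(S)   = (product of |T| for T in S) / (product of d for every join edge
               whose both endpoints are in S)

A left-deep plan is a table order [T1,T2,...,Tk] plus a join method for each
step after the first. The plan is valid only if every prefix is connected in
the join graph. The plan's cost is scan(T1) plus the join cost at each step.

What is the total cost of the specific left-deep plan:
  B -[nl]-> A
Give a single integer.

9150

step 1: scan B: cost=150, card=150
step 2: join A via nl
    card(P join A) = 150*60/(5) = 1800
    cost = 150 + 150*60 = 9150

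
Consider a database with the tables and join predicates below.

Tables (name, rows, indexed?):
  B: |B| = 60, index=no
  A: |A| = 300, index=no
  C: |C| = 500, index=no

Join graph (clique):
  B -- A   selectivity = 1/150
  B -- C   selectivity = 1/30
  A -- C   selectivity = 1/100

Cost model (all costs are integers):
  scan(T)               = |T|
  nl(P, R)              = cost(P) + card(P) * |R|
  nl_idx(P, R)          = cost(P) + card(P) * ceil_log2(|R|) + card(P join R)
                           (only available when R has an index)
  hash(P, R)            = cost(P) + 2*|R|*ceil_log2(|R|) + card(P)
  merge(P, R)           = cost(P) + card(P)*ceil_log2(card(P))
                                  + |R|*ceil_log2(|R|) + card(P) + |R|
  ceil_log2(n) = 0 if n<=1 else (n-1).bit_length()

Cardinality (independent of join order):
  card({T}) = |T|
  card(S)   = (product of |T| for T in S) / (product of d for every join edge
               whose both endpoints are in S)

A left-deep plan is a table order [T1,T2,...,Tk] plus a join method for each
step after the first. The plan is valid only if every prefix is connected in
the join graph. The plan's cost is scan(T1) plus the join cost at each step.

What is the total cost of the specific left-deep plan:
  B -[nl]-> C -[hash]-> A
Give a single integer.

36460

step 1: scan B: cost=60, card=60
step 2: join C via nl
    card(P join C) = 60*500/(30) = 1000
    cost = 60 + 60*500 = 30060
step 3: join A via hash
    card(P join A) = 1000*300/(150*100) = 20
    cost = 30060 + 2*300*9 + 1000 = 36460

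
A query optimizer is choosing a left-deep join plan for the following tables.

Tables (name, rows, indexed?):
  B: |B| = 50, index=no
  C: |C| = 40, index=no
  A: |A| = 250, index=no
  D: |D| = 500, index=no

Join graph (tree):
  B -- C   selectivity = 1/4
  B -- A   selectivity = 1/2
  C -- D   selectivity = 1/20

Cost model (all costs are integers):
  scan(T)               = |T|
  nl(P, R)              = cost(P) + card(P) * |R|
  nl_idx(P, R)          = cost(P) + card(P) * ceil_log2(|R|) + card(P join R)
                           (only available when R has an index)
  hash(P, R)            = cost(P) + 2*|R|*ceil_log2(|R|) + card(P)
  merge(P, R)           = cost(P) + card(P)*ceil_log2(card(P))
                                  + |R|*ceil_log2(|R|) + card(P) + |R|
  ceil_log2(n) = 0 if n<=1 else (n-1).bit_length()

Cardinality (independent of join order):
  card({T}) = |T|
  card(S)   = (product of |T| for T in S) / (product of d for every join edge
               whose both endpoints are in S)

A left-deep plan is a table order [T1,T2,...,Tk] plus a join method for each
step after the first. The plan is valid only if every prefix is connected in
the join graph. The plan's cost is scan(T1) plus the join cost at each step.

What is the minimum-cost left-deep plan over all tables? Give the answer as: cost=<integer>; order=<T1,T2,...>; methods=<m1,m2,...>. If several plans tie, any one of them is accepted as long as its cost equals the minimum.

cost=19580; order=D,C,B,A; methods=hash,hash,hash

Selinger DP (subsets sized 1..n):
  {B}: scan cost=50, card=50
  {C}: scan cost=40, card=40
  {A}: scan cost=250, card=250
  {D}: scan cost=500, card=500
  {BC}: card=500; try (C,hash)→580, (B,merge)→670, (C,merge)→680, (B,hash)→680, (B,nl)→2040, (C,nl)→2050; best=580 via (C,hash)
  {AB}: card=6250; try (B,hash)→1100, (A,merge)→2650, (B,merge)→2850, (A,hash)→4100, (A,nl)→12550, (B,nl)→12750; best=1100 via (B,hash)
  {CD}: card=1000; try (C,hash)→1480, (D,merge)→5320, (C,merge)→5780, (D,hash)→9080, (D,nl)→20040, (C,nl)→20500; best=1480 via (C,hash)
  {ABC}: card=62500; try (A,hash)→5080, (C,hash)→7830, (A,merge)→7830, (C,merge)→88880, (A,nl)→125580, (C,nl)→251100; best=5080 via (A,hash)
  {BCD}: card=12500; try (B,hash)→3080, (D,hash)→10080, (D,merge)→10580, (B,merge)→12830, (B,nl)→51480, (D,nl)→250580; best=3080 via (B,hash)
  {ABCD}: card=1562500; try (A,hash)→19580, (D,hash)→76580, (A,merge)→192830, (D,merge)→1072580, (A,nl)→3128080, (D,nl)→31255080; best=19580 via (A,hash)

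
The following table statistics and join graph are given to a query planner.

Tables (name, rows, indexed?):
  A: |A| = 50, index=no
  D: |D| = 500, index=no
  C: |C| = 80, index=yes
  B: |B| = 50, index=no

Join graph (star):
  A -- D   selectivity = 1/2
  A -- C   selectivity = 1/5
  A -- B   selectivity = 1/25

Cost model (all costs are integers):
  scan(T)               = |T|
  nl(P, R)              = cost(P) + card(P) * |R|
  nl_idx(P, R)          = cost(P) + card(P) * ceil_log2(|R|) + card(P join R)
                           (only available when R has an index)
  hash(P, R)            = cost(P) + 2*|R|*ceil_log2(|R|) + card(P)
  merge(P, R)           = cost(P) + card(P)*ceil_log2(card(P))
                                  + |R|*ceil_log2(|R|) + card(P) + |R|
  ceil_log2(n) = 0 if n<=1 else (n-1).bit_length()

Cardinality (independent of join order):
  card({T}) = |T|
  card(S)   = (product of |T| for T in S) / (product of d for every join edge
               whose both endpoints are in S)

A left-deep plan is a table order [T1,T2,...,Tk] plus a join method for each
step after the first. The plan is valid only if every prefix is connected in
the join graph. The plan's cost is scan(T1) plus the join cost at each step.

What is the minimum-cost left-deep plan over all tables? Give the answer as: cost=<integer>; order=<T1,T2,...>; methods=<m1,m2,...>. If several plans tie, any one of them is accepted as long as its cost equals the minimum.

cost=12520; order=A,B,C,D; methods=hash,hash,hash

Selinger DP (subsets sized 1..n):
  {A}: scan cost=50, card=50
  {D}: scan cost=500, card=500
  {C}: scan cost=80, card=80
  {B}: scan cost=50, card=50
  {AD}: card=12500; try (A,hash)→1600, (D,merge)→5400, (A,merge)→5850, (D,hash)→9100, (D,nl)→25050, (A,nl)→25500; best=1600 via (A,hash)
  {AC}: card=800; try (A,hash)→760, (C,merge)→1040, (A,merge)→1070, (C,nl_idx)→1200, (C,hash)→1220, (C,nl)→4050 …(+1); best=760 via (A,hash)
  {AB}: card=100; try (B,hash)→700, (A,hash)→700, (B,merge)→750, (A,merge)→750, (B,nl)→2550, (A,nl)→2550; best=700 via (B,hash)
  {ACD}: card=200000; try (D,hash)→10560, (D,merge)→14560, (C,hash)→15220, (C,merge)→189740, (C,nl_idx)→289100, (D,nl)→400760 …(+1); best=10560 via (D,hash)
  {ABD}: card=25000; try (D,merge)→6500, (D,hash)→9800, (B,hash)→14700, (D,nl)→50700, (B,merge)→189450, (B,nl)→626600; best=6500 via (D,merge)
  {ABC}: card=1600; try (C,hash)→1920, (C,merge)→2140, (B,hash)→2160, (C,nl_idx)→3000, (C,nl)→8700, (B,merge)→9910 …(+1); best=1920 via (C,hash)
  {ABCD}: card=400000; try (D,hash)→12520, (D,merge)→26120, (C,hash)→32620, (B,hash)→211160, (C,merge)→407140, (C,nl_idx)→581500 …(+4); best=12520 via (D,hash)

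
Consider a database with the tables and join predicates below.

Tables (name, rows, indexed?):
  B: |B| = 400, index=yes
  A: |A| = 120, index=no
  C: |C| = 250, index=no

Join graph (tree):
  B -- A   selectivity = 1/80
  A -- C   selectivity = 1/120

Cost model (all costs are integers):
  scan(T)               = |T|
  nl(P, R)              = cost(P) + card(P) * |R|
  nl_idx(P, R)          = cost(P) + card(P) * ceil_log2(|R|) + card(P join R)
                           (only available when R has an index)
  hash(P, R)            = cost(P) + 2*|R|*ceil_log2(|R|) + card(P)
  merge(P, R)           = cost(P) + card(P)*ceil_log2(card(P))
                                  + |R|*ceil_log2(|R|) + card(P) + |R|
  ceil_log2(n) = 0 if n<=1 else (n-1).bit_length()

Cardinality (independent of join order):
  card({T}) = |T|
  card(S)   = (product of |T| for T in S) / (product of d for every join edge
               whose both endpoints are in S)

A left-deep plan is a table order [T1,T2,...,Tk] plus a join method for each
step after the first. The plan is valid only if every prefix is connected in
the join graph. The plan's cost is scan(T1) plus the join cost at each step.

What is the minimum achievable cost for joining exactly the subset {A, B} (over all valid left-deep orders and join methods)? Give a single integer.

1800

Selinger DP over subsets of {A,B}:
  {B}: scan cost=400, card=400
  {A}: scan cost=120, card=120
  {AB}: card=600; try (B,nl_idx)→1800, (A,hash)→2480, (B,merge)→5080, (A,merge)→5360, (B,hash)→7440, (B,nl)→48120 …(+1); best=1800 via (B,nl_idx)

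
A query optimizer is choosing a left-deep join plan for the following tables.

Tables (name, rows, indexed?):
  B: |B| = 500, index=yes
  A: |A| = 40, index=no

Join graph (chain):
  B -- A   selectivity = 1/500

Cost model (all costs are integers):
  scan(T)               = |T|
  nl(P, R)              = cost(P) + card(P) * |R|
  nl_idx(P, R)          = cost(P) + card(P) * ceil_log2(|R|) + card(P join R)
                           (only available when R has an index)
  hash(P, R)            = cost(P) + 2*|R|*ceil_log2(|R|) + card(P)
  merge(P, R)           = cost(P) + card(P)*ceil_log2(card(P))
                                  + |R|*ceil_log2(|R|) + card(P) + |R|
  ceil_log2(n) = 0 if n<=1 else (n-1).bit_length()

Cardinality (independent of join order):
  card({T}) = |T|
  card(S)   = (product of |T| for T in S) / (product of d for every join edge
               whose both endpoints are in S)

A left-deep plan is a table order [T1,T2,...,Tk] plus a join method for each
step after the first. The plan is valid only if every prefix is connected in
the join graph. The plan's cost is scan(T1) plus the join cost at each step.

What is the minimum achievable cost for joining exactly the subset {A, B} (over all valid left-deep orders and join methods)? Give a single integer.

440

Selinger DP over subsets of {A,B}:
  {B}: scan cost=500, card=500
  {A}: scan cost=40, card=40
  {AB}: card=40; try (B,nl_idx)→440, (A,hash)→1480, (B,merge)→5320, (A,merge)→5780, (B,hash)→9080, (B,nl)→20040 …(+1); best=440 via (B,nl_idx)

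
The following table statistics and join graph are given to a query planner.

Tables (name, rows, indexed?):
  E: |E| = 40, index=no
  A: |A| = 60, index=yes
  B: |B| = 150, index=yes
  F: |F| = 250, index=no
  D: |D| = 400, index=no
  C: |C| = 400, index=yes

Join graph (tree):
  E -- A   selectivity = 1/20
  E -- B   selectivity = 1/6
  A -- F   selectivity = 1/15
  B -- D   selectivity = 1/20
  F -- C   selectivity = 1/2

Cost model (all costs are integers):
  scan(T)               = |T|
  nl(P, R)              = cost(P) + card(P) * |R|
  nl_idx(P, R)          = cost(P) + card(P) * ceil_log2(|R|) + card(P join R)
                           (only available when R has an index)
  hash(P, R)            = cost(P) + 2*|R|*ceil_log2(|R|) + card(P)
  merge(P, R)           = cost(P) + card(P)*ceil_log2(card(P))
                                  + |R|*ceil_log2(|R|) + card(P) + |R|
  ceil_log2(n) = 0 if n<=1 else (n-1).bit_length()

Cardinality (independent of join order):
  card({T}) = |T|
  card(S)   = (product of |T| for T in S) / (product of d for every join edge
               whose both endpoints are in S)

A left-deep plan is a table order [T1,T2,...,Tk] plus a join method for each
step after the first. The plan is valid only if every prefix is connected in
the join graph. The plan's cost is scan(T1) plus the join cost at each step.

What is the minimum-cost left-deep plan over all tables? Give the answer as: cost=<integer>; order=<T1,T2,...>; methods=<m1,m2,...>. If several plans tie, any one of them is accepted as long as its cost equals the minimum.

cost=1071500; order=F,A,E,B,D,C; methods=hash,hash,hash,hash,hash

Selinger DP (subsets sized 1..n):
  {E}: scan cost=40, card=40
  {A}: scan cost=60, card=60
  {B}: scan cost=150, card=150
  {F}: scan cost=250, card=250
  {D}: scan cost=400, card=400
  {C}: scan cost=400, card=400
  {AE}: card=120; try (A,nl_idx)→400, (E,hash)→600, (A,merge)→740, (E,merge)→760, (A,hash)→800, (A,nl)→2440 …(+1); best=400 via (A,nl_idx)
  {BE}: card=1000; try (E,hash)→780, (B,nl_idx)→1360, (B,merge)→1670, (E,merge)→1780, (B,hash)→2480, (B,nl)→6040 …(+1); best=780 via (E,hash)
  {AF}: card=1000; try (A,hash)→1220, (F,merge)→2730, (A,nl_idx)→2750, (A,merge)→2920, (F,hash)→4120, (F,nl)→15060 …(+1); best=1220 via (A,hash)
  {BD}: card=3000; try (B,hash)→3200, (D,merge)→5500, (B,merge)→5750, (B,nl_idx)→6600, (D,hash)→7500, (D,nl)→60150 …(+1); best=3200 via (B,hash)
  {CF}: card=50000; try (F,hash)→4800, (C,merge)→6500, (F,merge)→6650, (C,hash)→7700, (C,nl_idx)→52500, (C,nl)→100250 …(+1); best=4800 via (F,hash)
  {ABE}: card=3000; try (A,hash)→2500, (B,merge)→2710, (B,hash)→2920, (B,nl_idx)→4360, (A,nl_idx)→9780, (A,merge)→12200 …(+2); best=2500 via (A,hash)
  {AEF}: card=2000; try (E,hash)→2700, (F,merge)→3610, (F,hash)→4520, (E,merge)→12500, (F,nl)→30400, (E,nl)→41220; best=2700 via (E,hash)
  {BDE}: card=20000; try (E,hash)→6680, (D,hash)→8980, (D,merge)→15780, (E,merge)→42480, (E,nl)→123200, (D,nl)→400780; best=6680 via (E,hash)
  {ACF}: card=200000; try (C,hash)→9420, (C,merge)→16220, (A,hash)→55520, (C,nl_idx)→210220, (C,nl)→401220, (A,nl_idx)→504800 …(+2); best=9420 via (C,hash)
  {ABEF}: card=50000; try (B,hash)→7100, (F,hash)→9500, (B,merge)→28050, (F,merge)→43750, (B,nl_idx)→68700, (B,nl)→302700 …(+1); best=7100 via (B,hash)
  {ABDE}: card=60000; try (D,hash)→12700, (A,hash)→27400, (D,merge)→45500, (A,nl_idx)→186680, (A,merge)→327100, (D,nl)→1202500 …(+1); best=12700 via (D,hash)
  {ACEF}: card=400000; try (C,hash)→11900, (C,merge)→30700, (E,hash)→209900, (C,nl_idx)→420700, (C,nl)→802700, (E,merge)→3809700 …(+1); best=11900 via (C,hash)
  {ABDEF}: card=1000000; try (D,hash)→64300, (F,hash)→76700, (D,merge)→861100, (F,merge)→1034950, (F,nl)→15012700, (D,nl)→20007100; best=64300 via (D,hash)
  {ABCEF}: card=10000000; try (C,hash)→64300, (B,hash)→414300, (C,merge)→861100, (B,merge)→8013250, (C,nl_idx)→10457100, (B,nl_idx)→13211900 …(+2); best=64300 via (C,hash)
  {ABCDEF}: card=200000000; try (C,hash)→1071500, (D,hash)→10071500, (C,merge)→21068300, (C,nl_idx)→209064300, (D,merge)→250068300, (C,nl)→400064300 …(+1); best=1071500 via (C,hash)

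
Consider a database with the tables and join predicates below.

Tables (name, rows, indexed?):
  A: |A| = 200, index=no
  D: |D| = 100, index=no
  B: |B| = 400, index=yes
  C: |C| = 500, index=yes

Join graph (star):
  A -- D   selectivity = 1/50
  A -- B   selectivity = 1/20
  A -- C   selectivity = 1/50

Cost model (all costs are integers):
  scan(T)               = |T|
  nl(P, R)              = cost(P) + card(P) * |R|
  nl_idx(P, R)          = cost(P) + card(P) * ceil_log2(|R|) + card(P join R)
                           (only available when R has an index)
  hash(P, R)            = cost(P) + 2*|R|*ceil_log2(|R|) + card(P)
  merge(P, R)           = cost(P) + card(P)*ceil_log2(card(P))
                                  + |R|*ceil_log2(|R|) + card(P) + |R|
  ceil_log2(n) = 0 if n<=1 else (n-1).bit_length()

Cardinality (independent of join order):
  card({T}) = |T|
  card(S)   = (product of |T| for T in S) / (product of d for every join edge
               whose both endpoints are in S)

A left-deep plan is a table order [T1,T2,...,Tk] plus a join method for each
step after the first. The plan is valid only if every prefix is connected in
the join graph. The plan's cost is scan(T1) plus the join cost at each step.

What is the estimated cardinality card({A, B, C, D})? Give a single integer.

Tables in S: A(200), B(400), C(500), D(100)
Edges inside S: A-D(d=50), A-B(d=20), A-C(d=50)
numerator = 200 * 400 * 500 * 100 = 4000000000
denominator = 50 * 20 * 50 = 50000
card(S) = 4000000000 / 50000 = 80000

80000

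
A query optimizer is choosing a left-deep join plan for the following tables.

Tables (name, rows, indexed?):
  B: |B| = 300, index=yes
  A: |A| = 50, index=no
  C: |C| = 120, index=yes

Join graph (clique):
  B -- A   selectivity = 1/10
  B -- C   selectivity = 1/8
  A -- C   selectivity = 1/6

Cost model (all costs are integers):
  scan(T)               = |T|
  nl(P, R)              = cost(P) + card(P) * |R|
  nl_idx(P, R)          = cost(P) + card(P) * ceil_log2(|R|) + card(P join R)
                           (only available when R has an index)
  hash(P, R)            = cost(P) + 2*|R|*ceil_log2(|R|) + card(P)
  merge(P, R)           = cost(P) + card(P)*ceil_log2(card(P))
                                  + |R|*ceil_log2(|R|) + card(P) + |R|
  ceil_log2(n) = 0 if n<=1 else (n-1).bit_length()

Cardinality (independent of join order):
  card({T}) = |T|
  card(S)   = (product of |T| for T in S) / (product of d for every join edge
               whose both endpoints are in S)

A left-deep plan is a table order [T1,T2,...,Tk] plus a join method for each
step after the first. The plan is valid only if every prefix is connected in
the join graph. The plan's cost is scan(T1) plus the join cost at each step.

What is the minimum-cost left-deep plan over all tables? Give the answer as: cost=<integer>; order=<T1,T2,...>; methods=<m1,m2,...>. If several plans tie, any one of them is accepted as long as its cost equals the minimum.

cost=4380; order=B,A,C; methods=hash,hash

Selinger DP (subsets sized 1..n):
  {B}: scan cost=300, card=300
  {A}: scan cost=50, card=50
  {C}: scan cost=120, card=120
  {AB}: card=1500; try (A,hash)→1200, (B,nl_idx)→2000, (B,merge)→3400, (A,merge)→3650, (B,hash)→5500, (B,nl)→15050 …(+1); best=1200 via (A,hash)
  {BC}: card=4500; try (C,hash)→2280, (B,merge)→4080, (C,merge)→4260, (B,hash)→5640, (B,nl_idx)→5700, (C,nl_idx)→6900 …(+2); best=2280 via (C,hash)
  {AC}: card=1000; try (A,hash)→840, (C,merge)→1360, (C,nl_idx)→1400, (A,merge)→1430, (C,hash)→1780, (C,nl)→6050 …(+1); best=840 via (A,hash)
  {ABC}: card=3750; try (C,hash)→4380, (B,hash)→7240, (A,hash)→7380, (B,nl_idx)→13590, (B,merge)→14840, (C,nl_idx)→15450 …(+5); best=4380 via (C,hash)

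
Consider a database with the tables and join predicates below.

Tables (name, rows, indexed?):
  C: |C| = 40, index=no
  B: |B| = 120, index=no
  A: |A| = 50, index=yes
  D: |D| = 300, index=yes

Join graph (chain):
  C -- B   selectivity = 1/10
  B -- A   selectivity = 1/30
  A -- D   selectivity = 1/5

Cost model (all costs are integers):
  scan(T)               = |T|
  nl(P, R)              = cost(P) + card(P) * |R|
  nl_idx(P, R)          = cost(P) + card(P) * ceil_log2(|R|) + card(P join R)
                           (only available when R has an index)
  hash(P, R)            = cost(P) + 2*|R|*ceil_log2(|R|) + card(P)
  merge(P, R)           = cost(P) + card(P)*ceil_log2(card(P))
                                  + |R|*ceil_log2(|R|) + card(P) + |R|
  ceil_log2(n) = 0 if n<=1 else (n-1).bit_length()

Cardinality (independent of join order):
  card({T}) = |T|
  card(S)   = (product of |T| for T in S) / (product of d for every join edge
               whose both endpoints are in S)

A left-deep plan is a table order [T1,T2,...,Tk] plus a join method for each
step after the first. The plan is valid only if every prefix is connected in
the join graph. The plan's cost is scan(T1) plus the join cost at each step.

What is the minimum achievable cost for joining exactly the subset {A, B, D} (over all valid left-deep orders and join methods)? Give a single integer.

5640

Selinger DP over subsets of {A,B,D}:
  {B}: scan cost=120, card=120
  {A}: scan cost=50, card=50
  {D}: scan cost=300, card=300
  {AB}: card=200; try (A,hash)→840, (A,nl_idx)→1040, (B,merge)→1360, (A,merge)→1430, (B,hash)→1780, (B,nl)→6050 …(+1); best=840 via (A,hash)
  {AD}: card=3000; try (A,hash)→1200, (D,merge)→3400, (D,nl_idx)→3500, (A,merge)→3650, (A,nl_idx)→5100, (D,hash)→5500 …(+2); best=1200 via (A,hash)
  {ABD}: card=12000; try (D,merge)→5640, (B,hash)→5880, (D,hash)→6440, (D,nl_idx)→14640, (B,merge)→41160, (D,nl)→60840 …(+1); best=5640 via (D,merge)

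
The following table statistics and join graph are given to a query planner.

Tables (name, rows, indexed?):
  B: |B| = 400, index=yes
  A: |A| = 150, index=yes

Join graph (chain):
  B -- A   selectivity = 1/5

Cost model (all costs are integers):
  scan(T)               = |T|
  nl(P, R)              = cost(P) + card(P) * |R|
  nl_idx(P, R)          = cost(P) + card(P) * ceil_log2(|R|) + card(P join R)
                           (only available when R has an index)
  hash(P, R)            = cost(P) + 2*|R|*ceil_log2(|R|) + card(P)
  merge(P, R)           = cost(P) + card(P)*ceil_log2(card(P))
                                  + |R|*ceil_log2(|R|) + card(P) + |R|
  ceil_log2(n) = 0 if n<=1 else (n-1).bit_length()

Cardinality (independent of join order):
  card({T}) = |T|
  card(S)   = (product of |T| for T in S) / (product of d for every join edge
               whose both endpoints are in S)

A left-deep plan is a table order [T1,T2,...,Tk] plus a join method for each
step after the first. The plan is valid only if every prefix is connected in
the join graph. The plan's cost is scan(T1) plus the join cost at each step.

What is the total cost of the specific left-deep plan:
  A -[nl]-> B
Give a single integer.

step 1: scan A: cost=150, card=150
step 2: join B via nl
    card(P join B) = 150*400/(5) = 12000
    cost = 150 + 150*400 = 60150

60150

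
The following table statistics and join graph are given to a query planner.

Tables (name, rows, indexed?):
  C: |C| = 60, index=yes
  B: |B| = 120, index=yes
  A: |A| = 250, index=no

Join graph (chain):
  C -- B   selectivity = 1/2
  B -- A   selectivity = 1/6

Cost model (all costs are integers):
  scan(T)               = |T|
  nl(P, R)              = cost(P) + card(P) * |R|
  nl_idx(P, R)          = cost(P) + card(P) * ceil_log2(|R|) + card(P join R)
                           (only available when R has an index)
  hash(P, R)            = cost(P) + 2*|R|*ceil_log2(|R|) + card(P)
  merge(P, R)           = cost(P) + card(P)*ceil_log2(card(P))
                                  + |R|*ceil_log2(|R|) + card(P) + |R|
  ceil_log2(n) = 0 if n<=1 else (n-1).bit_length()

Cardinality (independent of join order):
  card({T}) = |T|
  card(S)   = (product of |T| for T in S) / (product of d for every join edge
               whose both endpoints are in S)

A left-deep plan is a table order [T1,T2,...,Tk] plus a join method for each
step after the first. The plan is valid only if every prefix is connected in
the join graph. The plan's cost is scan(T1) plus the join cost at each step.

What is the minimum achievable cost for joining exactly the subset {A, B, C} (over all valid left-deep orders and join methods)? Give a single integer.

7900

Selinger DP over subsets of {A,B,C}:
  {C}: scan cost=60, card=60
  {B}: scan cost=120, card=120
  {A}: scan cost=250, card=250
  {BC}: card=3600; try (C,hash)→960, (B,merge)→1440, (C,merge)→1500, (B,hash)→1800, (B,nl_idx)→4080, (C,nl_idx)→4440 …(+2); best=960 via (C,hash)
  {AB}: card=5000; try (B,hash)→2180, (A,merge)→3330, (B,merge)→3460, (A,hash)→4240, (B,nl_idx)→7000, (A,nl)→30120 …(+1); best=2180 via (B,hash)
  {ABC}: card=150000; try (C,hash)→7900, (A,hash)→8560, (A,merge)→50010, (C,merge)→72600, (C,nl_idx)→182180, (C,nl)→302180 …(+1); best=7900 via (C,hash)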